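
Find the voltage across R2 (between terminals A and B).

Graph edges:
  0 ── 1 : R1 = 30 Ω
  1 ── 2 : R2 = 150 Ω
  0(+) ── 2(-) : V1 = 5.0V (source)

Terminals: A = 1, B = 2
R1 and R2 are in series across V1 (node 0 → node 1 → node 2), and the output A–B is taken across R2, so this is a voltage divider.
Series current: I = V1/(R1 + R2) = 5/(30 + 150) = 5/180 = 0.02778 A
V_R2 = I × R2 = V1 × R2/(R1 + R2) = 5 × 150/180 = 4.167 V

Final answer: 4.167 V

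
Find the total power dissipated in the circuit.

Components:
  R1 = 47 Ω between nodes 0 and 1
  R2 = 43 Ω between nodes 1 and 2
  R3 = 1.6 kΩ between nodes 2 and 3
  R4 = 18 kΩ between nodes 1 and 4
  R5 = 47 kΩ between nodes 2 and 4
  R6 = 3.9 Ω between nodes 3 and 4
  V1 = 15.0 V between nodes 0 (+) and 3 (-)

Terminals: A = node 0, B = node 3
Nodal analysis, taking node 3 as the 0 V reference.
Source V1 fixes V_0 = 15 V.
KCL at each unknown node (sum of currents leaving = 0; resistances in Ω):
  Node 1: (V_1 - 15)/47 + (V_1 - V_2)/43 + (V_1 - V_4)/18000 = 0
  Node 2: (V_2 - V_1)/43 + (V_2 - 0)/1600 + (V_2 - V_4)/47000 = 0
  Node 4: (V_4 - V_1)/18000 + (V_4 - V_2)/47000 + (V_4 - 0)/3.9 = 0
Collecting terms (coefficients in siemens):
  0.04459·V_1 - 0.02326·V_2 - 0.00005556·V_4 = 0.3191
  0.0239·V_2 - 0.02326·V_1 - 0.00002128·V_4 = 0
  0.2565·V_4 - 0.00005556·V_1 - 0.00002128·V_2 = 0
Solving these 3 simultaneous equations (Gaussian elimination) gives:
  V_1 = 14.53 V, V_2 = 14.14 V, V_4 = 0.004321 V
Power in each resistor, P = (ΔV)²/R:
  P_R1 = (15 - 14.53)²/47 = 0.004649 W
  P_R2 = (14.53 - 14.14)²/43 = 0.003591 W
  P_R3 = (14.14 - 0)²/1600 = 0.125 W
  P_R4 = (14.53 - 0.004321)²/18000 = 0.01173 W
  P_R5 = (14.14 - 0.004321)²/47000 = 0.004251 W
  P_R6 = (0 - 0.004321)²/3.9 = 0.000004787 W
P_total = P_R1 + P_R2 + P_R3 + P_R4 + P_R5 + P_R6 = 0.1492 W

Final answer: 0.1492 W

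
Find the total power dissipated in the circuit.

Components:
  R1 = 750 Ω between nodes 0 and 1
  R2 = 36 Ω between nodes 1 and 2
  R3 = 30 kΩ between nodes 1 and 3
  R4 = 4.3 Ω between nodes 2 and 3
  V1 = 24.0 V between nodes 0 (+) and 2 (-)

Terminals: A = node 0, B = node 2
Nodal analysis, taking node 2 as the 0 V reference.
Source V1 fixes V_0 = 24 V.
KCL at each unknown node (sum of currents leaving = 0; resistances in Ω):
  Node 1: (V_1 - 24)/750 + (V_1 - 0)/36 + (V_1 - V_3)/30000 = 0
  Node 3: (V_3 - V_1)/30000 + (V_3 - 0)/4.3 = 0
Collecting terms (coefficients in siemens):
  0.02914·V_1 - 0.00003333·V_3 = 0.032
  0.2326·V_3 - 0.00003333·V_1 = 0
Determinant D = (0.02914)(0.2326) - (-0.00003333)(-0.00003333) = 0.006779
V_1 = [(0.032)(0.2326) - (-0.00003333)(0)]/D = 1.098 V
V_3 = [(0.02914)(0) - (0.032)(-0.00003333)]/D = 0.0001574 V
Power in each resistor, P = (ΔV)²/R:
  P_R1 = (24 - 1.098)²/750 = 0.6993 W
  P_R2 = (1.098 - 0)²/36 = 0.03349 W
  P_R3 = (1.098 - 0.0001574)²/30000 = 0.00004017 W
  P_R4 = (0 - 0.0001574)²/4.3 = 0.000000005758 W
P_total = P_R1 + P_R2 + P_R3 + P_R4 = 0.7329 W

Final answer: 0.7329 W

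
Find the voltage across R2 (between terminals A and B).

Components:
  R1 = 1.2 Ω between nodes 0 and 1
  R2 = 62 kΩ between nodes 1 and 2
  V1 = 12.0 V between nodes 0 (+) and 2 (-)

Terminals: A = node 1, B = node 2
R1 and R2 are in series across V1 (node 0 → node 1 → node 2), and the output A–B is taken across R2, so this is a voltage divider.
Series current: I = V1/(R1 + R2) = 12/(1.2 + 62000) = 12/62000 = 0.0001935 A
V_R2 = I × R2 = V1 × R2/(R1 + R2) = 12 × 62000/62000 = 12 V

Final answer: 12 V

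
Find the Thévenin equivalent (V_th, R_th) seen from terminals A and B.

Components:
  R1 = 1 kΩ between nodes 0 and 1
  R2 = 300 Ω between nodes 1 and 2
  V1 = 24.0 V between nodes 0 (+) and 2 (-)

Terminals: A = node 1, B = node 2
Step 1 — V_th is the open-circuit voltage V_A - V_B (nothing connected across the terminals).
Nodal analysis, taking node 2 as the 0 V reference.
Source V1 fixes V_0 = 24 V.
KCL at each unknown node (sum of currents leaving = 0; resistances in Ω):
  Node 1: (V_1 - 24)/1000 + (V_1 - 0)/300 = 0
Collecting terms: 0.004333 × V_1 = 0.024  =>  V_1 = 5.538 V
V_th = V_1 - V_2 = 5.538 - 0 = 5.538 V
Step 2 — R_th: zero the source — replace V1 by a short circuit (node 2 merges into node 0) — and find the resistance seen between A (node 1) and B (node 0).
Reduce the network between node 1 (A) and node 0 (B) by series/parallel combination:
  Rp1 = R1 ‖ R2 (parallel, both between nodes 0 and 1) = 1/(1/1000 + 1/300) = 230.8 Ω
R_th = 230.8 Ω

Final answer: V_th = 5.538 V, R_th = 230.8 Ω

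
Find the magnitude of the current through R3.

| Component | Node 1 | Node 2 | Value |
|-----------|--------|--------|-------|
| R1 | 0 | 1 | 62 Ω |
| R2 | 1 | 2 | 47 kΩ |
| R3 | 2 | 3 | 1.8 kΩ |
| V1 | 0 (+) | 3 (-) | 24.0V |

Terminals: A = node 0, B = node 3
Nodal analysis, taking node 3 as the 0 V reference.
Source V1 fixes V_0 = 24 V.
KCL at each unknown node (sum of currents leaving = 0; resistances in Ω):
  Node 1: (V_1 - 24)/62 + (V_1 - V_2)/47000 = 0
  Node 2: (V_2 - V_1)/47000 + (V_2 - 0)/1800 = 0
Collecting terms (coefficients in siemens):
  0.01615·V_1 - 0.00002128·V_2 = 0.3871
  0.0005768·V_2 - 0.00002128·V_1 = 0
Determinant D = (0.01615)(0.0005768) - (-0.00002128)(-0.00002128) = 0.000009316
V_1 = [(0.3871)(0.0005768) - (-0.00002128)(0)]/D = 23.97 V
V_2 = [(0.01615)(0) - (0.3871)(-0.00002128)]/D = 0.8841 V
I_R3 = (V_2 - V_3)/R3 = (0.8841 - 0)/1800 = 0.0004912 A
|I_R3| = 0.0004912 A

Final answer: |I_R3| = 0.0004912 A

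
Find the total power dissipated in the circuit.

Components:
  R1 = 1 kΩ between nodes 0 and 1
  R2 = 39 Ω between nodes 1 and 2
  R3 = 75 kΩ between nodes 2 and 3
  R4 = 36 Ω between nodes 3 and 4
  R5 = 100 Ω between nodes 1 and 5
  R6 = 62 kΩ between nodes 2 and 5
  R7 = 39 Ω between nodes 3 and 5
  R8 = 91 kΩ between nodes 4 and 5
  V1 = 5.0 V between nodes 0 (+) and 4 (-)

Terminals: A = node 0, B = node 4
Nodal analysis, taking node 4 as the 0 V reference.
Source V1 fixes V_0 = 5 V.
KCL at each unknown node (sum of currents leaving = 0; resistances in Ω):
  Node 1: (V_1 - 5)/1000 + (V_1 - V_2)/39 + (V_1 - V_5)/100 = 0
  Node 2: (V_2 - V_1)/39 + (V_2 - V_3)/75000 + (V_2 - V_5)/62000 = 0
  Node 3: (V_3 - V_2)/75000 + (V_3 - 0)/36 + (V_3 - V_5)/39 = 0
  Node 5: (V_5 - V_1)/100 + (V_5 - V_2)/62000 + (V_5 - V_3)/39 + (V_5 - 0)/91000 = 0
Collecting terms (coefficients in siemens):
  0.03664·V_1 - 0.02564·V_2 - 0.01·V_5 = 0.005
  0.02567·V_2 - 0.02564·V_1 - 0.00001333·V_3 - 0.00001613·V_5 = 0
  0.05343·V_3 - 0.00001333·V_2 - 0.02564·V_5 = 0
  0.03567·V_5 - 0.01·V_1 - 0.00001613·V_2 - 0.02564·V_3 = 0
Solving these 4 simultaneous equations (Gaussian elimination) gives:
  V_1 = 0.7429 V, V_2 = 0.7424 V, V_3 = 0.1531 V, V_5 = 0.3187 V
Power in each resistor, P = (ΔV)²/R:
  P_R1 = (5 - 0.7429)²/1000 = 0.01812 W
  P_R2 = (0.7429 - 0.7424)²/39 = 0.000000008416 W
  P_R3 = (0.7424 - 0.1531)²/75000 = 0.000004629 W
  P_R4 = (0.1531 - 0)²/36 = 0.0006513 W
  P_R5 = (0.7429 - 0.3187)²/100 = 0.0018 W
  P_R6 = (0.7424 - 0.3187)²/62000 = 0.000002895 W
  P_R7 = (0.1531 - 0.3187)²/39 = 0.000703 W
  P_R8 = (0 - 0.3187)²/91000 = 0.000001116 W
P_total = P_R1 + P_R2 + P_R3 + P_R4 + P_R5 + P_R6 + P_R7 + P_R8 = 0.02129 W

Final answer: 0.02129 W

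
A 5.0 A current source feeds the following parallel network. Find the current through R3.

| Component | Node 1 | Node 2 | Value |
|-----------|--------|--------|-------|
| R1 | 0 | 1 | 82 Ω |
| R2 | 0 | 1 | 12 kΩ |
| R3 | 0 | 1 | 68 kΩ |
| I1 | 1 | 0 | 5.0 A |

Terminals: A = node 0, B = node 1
All resistors sit directly between nodes 0 and 1, so they are in parallel and share one voltage V; the full source current 5 A splits among them.
1/R_par = 1/82 + 1/12000 + 1/68000 = 0.01229 S  =>  R_par = 81.35 Ω
V = I × R_par = 5 × 81.35 = 406.7 V
I_R3 = V/R3 = 406.7/68000 = 0.005981 A

Final answer: 0.005981 A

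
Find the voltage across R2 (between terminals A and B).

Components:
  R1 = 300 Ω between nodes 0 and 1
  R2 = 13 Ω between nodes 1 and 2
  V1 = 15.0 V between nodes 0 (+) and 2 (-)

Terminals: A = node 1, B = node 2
R1 and R2 are in series across V1 (node 0 → node 1 → node 2), and the output A–B is taken across R2, so this is a voltage divider.
Series current: I = V1/(R1 + R2) = 15/(300 + 13) = 15/313 = 0.04792 A
V_R2 = I × R2 = V1 × R2/(R1 + R2) = 15 × 13/313 = 0.623 V

Final answer: 0.623 V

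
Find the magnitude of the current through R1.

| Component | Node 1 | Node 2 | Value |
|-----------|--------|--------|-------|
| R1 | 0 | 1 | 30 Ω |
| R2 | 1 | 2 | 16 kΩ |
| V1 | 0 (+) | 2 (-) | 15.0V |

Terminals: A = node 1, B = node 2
Nodal analysis, taking node 2 as the 0 V reference.
Source V1 fixes V_0 = 15 V.
KCL at each unknown node (sum of currents leaving = 0; resistances in Ω):
  Node 1: (V_1 - 15)/30 + (V_1 - 0)/16000 = 0
Collecting terms: 0.0334 × V_1 = 0.5  =>  V_1 = 14.97 V
I_R1 = (V_0 - V_1)/R1 = (15 - 14.97)/30 = 0.0009357 A
|I_R1| = 0.0009357 A

Final answer: |I_R1| = 0.0009357 A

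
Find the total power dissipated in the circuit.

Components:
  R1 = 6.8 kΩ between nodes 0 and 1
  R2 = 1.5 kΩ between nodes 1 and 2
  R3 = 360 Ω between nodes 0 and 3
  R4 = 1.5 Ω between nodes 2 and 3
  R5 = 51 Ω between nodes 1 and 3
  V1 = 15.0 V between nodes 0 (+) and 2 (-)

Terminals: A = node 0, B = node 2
Nodal analysis, taking node 2 as the 0 V reference.
Source V1 fixes V_0 = 15 V.
KCL at each unknown node (sum of currents leaving = 0; resistances in Ω):
  Node 1: (V_1 - 15)/6800 + (V_1 - 0)/1500 + (V_1 - V_3)/51 = 0
  Node 3: (V_3 - 15)/360 + (V_3 - 0)/1.5 + (V_3 - V_1)/51 = 0
Collecting terms (coefficients in siemens):
  0.02042·V_1 - 0.01961·V_3 = 0.002206
  0.6891·V_3 - 0.01961·V_1 = 0.04167
Determinant D = (0.02042)(0.6891) - (-0.01961)(-0.01961) = 0.01369
V_1 = [(0.002206)(0.6891) - (-0.01961)(0.04167)]/D = 0.1707 V
V_3 = [(0.02042)(0.04167) - (0.002206)(-0.01961)]/D = 0.06533 V
Power in each resistor, P = (ΔV)²/R:
  P_R1 = (15 - 0.1707)²/6800 = 0.03234 W
  P_R2 = (0.1707 - 0)²/1500 = 0.00001944 W
  P_R3 = (15 - 0.06533)²/360 = 0.6196 W
  P_R4 = (0 - 0.06533)²/1.5 = 0.002845 W
  P_R5 = (0.1707 - 0.06533)²/51 = 0.0002179 W
P_total = P_R1 + P_R2 + P_R3 + P_R4 + P_R5 = 0.655 W

Final answer: 0.655 W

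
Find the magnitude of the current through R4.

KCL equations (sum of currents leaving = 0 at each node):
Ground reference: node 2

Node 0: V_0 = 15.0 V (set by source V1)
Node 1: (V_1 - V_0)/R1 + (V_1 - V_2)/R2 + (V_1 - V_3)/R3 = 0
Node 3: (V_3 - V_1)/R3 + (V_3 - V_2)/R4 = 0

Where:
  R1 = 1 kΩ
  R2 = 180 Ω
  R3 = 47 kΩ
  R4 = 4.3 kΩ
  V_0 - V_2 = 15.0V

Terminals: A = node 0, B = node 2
Nodal analysis, taking node 2 as the 0 V reference.
Source V1 fixes V_0 = 15 V.
KCL at each unknown node (sum of currents leaving = 0; resistances in Ω):
  Node 1: (V_1 - 15)/1000 + (V_1 - 0)/180 + (V_1 - V_3)/47000 = 0
  Node 3: (V_3 - V_1)/47000 + (V_3 - 0)/4300 = 0
Collecting terms (coefficients in siemens):
  0.006577·V_1 - 0.00002128·V_3 = 0.015
  0.0002538·V_3 - 0.00002128·V_1 = 0
Determinant D = (0.006577)(0.0002538) - (-0.00002128)(-0.00002128) = 0.000001669
V_1 = [(0.015)(0.0002538) - (-0.00002128)(0)]/D = 2.281 V
V_3 = [(0.006577)(0) - (0.015)(-0.00002128)]/D = 0.1912 V
I_R4 = (V_2 - V_3)/R4 = (0 - 0.1912)/4300 = -0.00004447 A
|I_R4| = 0.00004447 A

Final answer: |I_R4| = 4.447e-05 A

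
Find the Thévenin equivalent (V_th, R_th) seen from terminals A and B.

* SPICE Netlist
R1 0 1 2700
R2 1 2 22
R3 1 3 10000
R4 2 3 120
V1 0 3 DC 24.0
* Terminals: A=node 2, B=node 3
Step 1 — V_th is the open-circuit voltage V_A - V_B (nothing connected across the terminals).
Nodal analysis, taking node 3 as the 0 V reference.
Source V1 fixes V_0 = 24 V.
KCL at each unknown node (sum of currents leaving = 0; resistances in Ω):
  Node 1: (V_1 - 24)/2700 + (V_1 - V_2)/22 + (V_1 - 0)/10000 = 0
  Node 2: (V_2 - V_1)/22 + (V_2 - 0)/120 = 0
Collecting terms (coefficients in siemens):
  0.04592·V_1 - 0.04545·V_2 = 0.008889
  0.05379·V_2 - 0.04545·V_1 = 0
Determinant D = (0.04592)(0.05379) - (-0.04545)(-0.04545) = 0.0004041
V_1 = [(0.008889)(0.05379) - (-0.04545)(0)]/D = 1.183 V
V_2 = [(0.04592)(0) - (0.008889)(-0.04545)]/D = 0.9999 V
V_th = V_2 - V_3 = 0.9999 - 0 = 0.9999 V
Step 2 — R_th: zero the source — replace V1 by a short circuit (node 3 merges into node 0) — and find the resistance seen between A (node 2) and B (node 0).
Reduce the network between node 2 (A) and node 0 (B) by series/parallel combination:
  Rp1 = R1 ‖ R3 (parallel, both between nodes 0 and 1) = 1/(1/2700 + 1/10000) = 2126 Ω
  Rs1 = R2 + Rp1 (series, joined only at node 1) = 22 + 2126 = 2148 Ω
  Rp2 = R4 ‖ Rs1 (parallel, both between nodes 0 and 2) = 1/(1/120 + 1/2148) = 113.7 Ω
R_th = 113.7 Ω

Final answer: V_th = 0.9999 V, R_th = 113.7 Ω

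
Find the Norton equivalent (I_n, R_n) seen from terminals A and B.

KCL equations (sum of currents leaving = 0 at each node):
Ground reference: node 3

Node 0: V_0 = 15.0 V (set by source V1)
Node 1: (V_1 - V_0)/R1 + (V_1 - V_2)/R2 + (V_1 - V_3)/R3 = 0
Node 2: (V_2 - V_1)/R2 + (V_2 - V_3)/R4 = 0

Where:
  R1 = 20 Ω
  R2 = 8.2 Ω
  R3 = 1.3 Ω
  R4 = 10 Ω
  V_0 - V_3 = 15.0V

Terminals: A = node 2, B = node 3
Find the Thévenin equivalent first; then I_n = V_th/R_th and R_n = R_th.
Step 1 — V_th is the open-circuit voltage V_A - V_B (nothing connected across the terminals).
Nodal analysis, taking node 3 as the 0 V reference.
Source V1 fixes V_0 = 15 V.
KCL at each unknown node (sum of currents leaving = 0; resistances in Ω):
  Node 1: (V_1 - 15)/20 + (V_1 - V_2)/8.2 + (V_1 - 0)/1.3 = 0
  Node 2: (V_2 - V_1)/8.2 + (V_2 - 0)/10 = 0
Collecting terms (coefficients in siemens):
  0.9412·V_1 - 0.122·V_2 = 0.75
  0.222·V_2 - 0.122·V_1 = 0
Determinant D = (0.9412)(0.222) - (-0.122)(-0.122) = 0.194
V_1 = [(0.75)(0.222) - (-0.122)(0)]/D = 0.858 V
V_2 = [(0.9412)(0) - (0.75)(-0.122)]/D = 0.4714 V
V_th = V_2 - V_3 = 0.4714 - 0 = 0.4714 V
Step 2 — R_th: zero the source — replace V1 by a short circuit (node 3 merges into node 0) — and find the resistance seen between A (node 2) and B (node 0).
Reduce the network between node 2 (A) and node 0 (B) by series/parallel combination:
  Rp1 = R1 ‖ R3 (parallel, both between nodes 0 and 1) = 1/(1/20 + 1/1.3) = 1.221 Ω
  Rs1 = R2 + Rp1 (series, joined only at node 1) = 8.2 + 1.221 = 9.421 Ω
  Rp2 = R4 ‖ Rs1 (parallel, both between nodes 0 and 2) = 1/(1/10 + 1/9.421) = 4.851 Ω
R_th = 4.851 Ω
I_n = V_th/R_th = 0.4714/4.851 = 0.09718 A, and R_n = R_th = 4.851 Ω

Final answer: I_n = 0.09718 A, R_n = 4.851 Ω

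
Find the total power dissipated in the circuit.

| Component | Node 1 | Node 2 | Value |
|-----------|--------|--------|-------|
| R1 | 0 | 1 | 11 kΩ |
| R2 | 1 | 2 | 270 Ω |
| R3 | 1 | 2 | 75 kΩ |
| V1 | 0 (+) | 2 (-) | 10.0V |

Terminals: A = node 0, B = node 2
Nodal analysis, taking node 2 as the 0 V reference.
Source V1 fixes V_0 = 10 V.
KCL at each unknown node (sum of currents leaving = 0; resistances in Ω):
  Node 1: (V_1 - 10)/11000 + (V_1 - 0)/270 + (V_1 - 0)/75000 = 0
Collecting terms: 0.003808 × V_1 = 0.0009091  =>  V_1 = 0.2387 V
Power in each resistor, P = (ΔV)²/R:
  P_R1 = (10 - 0.2387)²/11000 = 0.008662 W
  P_R2 = (0.2387 - 0)²/270 = 0.0002111 W
  P_R3 = (0.2387 - 0)²/75000 = 0.0000007599 W
P_total = P_R1 + P_R2 + P_R3 = 0.008874 W

Final answer: 0.008874 W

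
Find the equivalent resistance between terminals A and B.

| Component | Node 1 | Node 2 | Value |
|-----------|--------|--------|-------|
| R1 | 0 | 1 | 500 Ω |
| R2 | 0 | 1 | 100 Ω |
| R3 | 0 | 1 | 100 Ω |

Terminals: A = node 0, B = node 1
Reduce the network between node 0 (A) and node 1 (B) by series/parallel combination:
  Rp1 = R1 ‖ R2 ‖ R3 (parallel, all between nodes 0 and 1) = 1/(1/500 + 1/100 + 1/100) = 45.45 Ω
R_eq = 45.45 Ω

Final answer: 45.45 Ω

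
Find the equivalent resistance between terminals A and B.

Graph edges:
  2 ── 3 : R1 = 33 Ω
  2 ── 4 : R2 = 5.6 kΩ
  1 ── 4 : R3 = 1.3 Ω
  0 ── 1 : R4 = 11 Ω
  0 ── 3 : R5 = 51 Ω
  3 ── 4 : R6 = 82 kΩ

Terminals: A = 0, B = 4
Reduce the network between node 0 (A) and node 4 (B) by series/parallel combination:
  Rs1 = R4 + R3 (series, joined only at node 1) = 11 + 1.3 = 12.3 Ω
  Rs2 = R1 + R2 (series, joined only at node 2) = 33 + 5600 = 5633 Ω
  Rp1 = R6 ‖ Rs2 (parallel, both between nodes 3 and 4) = 1/(1/82000 + 1/5633) = 5271 Ω
  Rs3 = R5 + Rp1 (series, joined only at node 3) = 51 + 5271 = 5322 Ω
  Rp2 = Rs1 ‖ Rs3 (parallel, both between nodes 0 and 4) = 1/(1/12.3 + 1/5322) = 12.27 Ω
R_eq = 12.27 Ω

Final answer: 12.27 Ω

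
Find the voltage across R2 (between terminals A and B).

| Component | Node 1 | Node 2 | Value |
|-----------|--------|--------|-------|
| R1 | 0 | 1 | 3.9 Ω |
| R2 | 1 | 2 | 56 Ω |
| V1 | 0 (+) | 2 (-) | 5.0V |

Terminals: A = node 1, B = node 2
R1 and R2 are in series across V1 (node 0 → node 1 → node 2), and the output A–B is taken across R2, so this is a voltage divider.
Series current: I = V1/(R1 + R2) = 5/(3.9 + 56) = 5/59.9 = 0.08347 A
V_R2 = I × R2 = V1 × R2/(R1 + R2) = 5 × 56/59.9 = 4.674 V

Final answer: 4.674 V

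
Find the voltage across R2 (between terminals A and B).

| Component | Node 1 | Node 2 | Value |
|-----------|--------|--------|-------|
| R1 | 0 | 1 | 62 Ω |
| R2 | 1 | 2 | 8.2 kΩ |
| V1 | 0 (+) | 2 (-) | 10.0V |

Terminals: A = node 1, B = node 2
R1 and R2 are in series across V1 (node 0 → node 1 → node 2), and the output A–B is taken across R2, so this is a voltage divider.
Series current: I = V1/(R1 + R2) = 10/(62 + 8200) = 10/8262 = 0.00121 A
V_R2 = I × R2 = V1 × R2/(R1 + R2) = 10 × 8200/8262 = 9.925 V

Final answer: 9.925 V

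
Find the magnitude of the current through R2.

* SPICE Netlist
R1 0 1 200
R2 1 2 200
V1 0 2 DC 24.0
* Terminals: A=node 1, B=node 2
Nodal analysis, taking node 2 as the 0 V reference.
Source V1 fixes V_0 = 24 V.
KCL at each unknown node (sum of currents leaving = 0; resistances in Ω):
  Node 1: (V_1 - 24)/200 + (V_1 - 0)/200 = 0
Collecting terms: 0.01 × V_1 = 0.12  =>  V_1 = 12 V
I_R2 = (V_1 - V_2)/R2 = (12 - 0)/200 = 0.06 A
|I_R2| = 0.06 A

Final answer: |I_R2| = 0.06 A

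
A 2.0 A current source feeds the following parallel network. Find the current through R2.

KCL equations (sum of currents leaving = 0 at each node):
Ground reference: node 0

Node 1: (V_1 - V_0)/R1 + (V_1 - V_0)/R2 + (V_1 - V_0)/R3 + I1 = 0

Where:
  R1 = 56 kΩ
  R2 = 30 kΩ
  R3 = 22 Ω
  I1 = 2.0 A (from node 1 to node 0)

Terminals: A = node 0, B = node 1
All resistors sit directly between nodes 0 and 1, so they are in parallel and share one voltage V; the full source current 2 A splits among them.
1/R_par = 1/56000 + 1/30000 + 1/22 = 0.04551 S  =>  R_par = 21.98 Ω
V = I × R_par = 2 × 21.98 = 43.95 V
I_R2 = V/R2 = 43.95/30000 = 0.001465 A

Final answer: 0.001465 A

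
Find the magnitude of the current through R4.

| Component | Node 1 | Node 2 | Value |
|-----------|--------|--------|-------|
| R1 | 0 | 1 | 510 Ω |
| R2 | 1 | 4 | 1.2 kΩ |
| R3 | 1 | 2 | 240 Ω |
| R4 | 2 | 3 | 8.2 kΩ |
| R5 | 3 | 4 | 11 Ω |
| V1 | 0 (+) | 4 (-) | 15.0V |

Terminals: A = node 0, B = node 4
Nodal analysis, taking node 4 as the 0 V reference.
Source V1 fixes V_0 = 15 V.
KCL at each unknown node (sum of currents leaving = 0; resistances in Ω):
  Node 1: (V_1 - 15)/510 + (V_1 - 0)/1200 + (V_1 - V_2)/240 = 0
  Node 2: (V_2 - V_1)/240 + (V_2 - V_3)/8200 = 0
  Node 3: (V_3 - V_2)/8200 + (V_3 - 0)/11 = 0
Collecting terms (coefficients in siemens):
  0.006961·V_1 - 0.004167·V_2 = 0.02941
  0.004289·V_2 - 0.004167·V_1 - 0.000122·V_3 = 0
  0.09103·V_3 - 0.000122·V_2 = 0
Solving these 3 simultaneous equations (Gaussian elimination) gives:
  V_1 = 10.1 V, V_2 = 9.812 V, V_3 = 0.01314 V
I_R4 = (V_2 - V_3)/R4 = (9.812 - 0.01314)/8200 = 0.001195 A
|I_R4| = 0.001195 A

Final answer: |I_R4| = 0.001195 A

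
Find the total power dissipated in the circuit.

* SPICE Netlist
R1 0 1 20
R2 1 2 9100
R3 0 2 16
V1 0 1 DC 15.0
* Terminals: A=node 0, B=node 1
Nodal analysis, taking node 1 as the 0 V reference.
Source V1 fixes V_0 = 15 V.
KCL at each unknown node (sum of currents leaving = 0; resistances in Ω):
  Node 2: (V_2 - 0)/9100 + (V_2 - 15)/16 = 0
Collecting terms: 0.06261 × V_2 = 0.9375  =>  V_2 = 14.97 V
Power in each resistor, P = (ΔV)²/R:
  P_R1 = (15 - 0)²/20 = 11.25 W
  P_R2 = (0 - 14.97)²/9100 = 0.02464 W
  P_R3 = (15 - 14.97)²/16 = 0.00004332 W
P_total = P_R1 + P_R2 + P_R3 = 11.27 W

Final answer: 11.27 W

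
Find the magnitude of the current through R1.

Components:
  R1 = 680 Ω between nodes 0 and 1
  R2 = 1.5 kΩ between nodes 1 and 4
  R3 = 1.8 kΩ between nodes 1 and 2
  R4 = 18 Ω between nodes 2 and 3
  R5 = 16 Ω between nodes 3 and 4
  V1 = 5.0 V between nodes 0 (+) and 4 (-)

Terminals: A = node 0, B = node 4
Nodal analysis, taking node 4 as the 0 V reference.
Source V1 fixes V_0 = 5 V.
KCL at each unknown node (sum of currents leaving = 0; resistances in Ω):
  Node 1: (V_1 - 5)/680 + (V_1 - 0)/1500 + (V_1 - V_2)/1800 = 0
  Node 2: (V_2 - V_1)/1800 + (V_2 - V_3)/18 = 0
  Node 3: (V_3 - V_2)/18 + (V_3 - 0)/16 = 0
Collecting terms (coefficients in siemens):
  0.002693·V_1 - 0.0005556·V_2 = 0.007353
  0.05611·V_2 - 0.0005556·V_1 - 0.05556·V_3 = 0
  0.1181·V_3 - 0.05556·V_2 = 0
Solving these 3 simultaneous equations (Gaussian elimination) gives:
  V_1 = 2.741 V, V_2 = 0.05082 V, V_3 = 0.02391 V
I_R1 = (V_0 - V_1)/R1 = (5 - 2.741)/680 = 0.003322 A
|I_R1| = 0.003322 A

Final answer: |I_R1| = 0.003322 A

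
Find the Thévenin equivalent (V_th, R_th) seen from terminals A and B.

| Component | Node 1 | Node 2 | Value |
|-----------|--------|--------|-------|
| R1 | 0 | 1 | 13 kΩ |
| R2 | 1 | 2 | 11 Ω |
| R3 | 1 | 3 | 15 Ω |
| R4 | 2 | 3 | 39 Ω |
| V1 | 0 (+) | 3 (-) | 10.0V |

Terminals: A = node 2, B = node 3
Step 1 — V_th is the open-circuit voltage V_A - V_B (nothing connected across the terminals).
Nodal analysis, taking node 3 as the 0 V reference.
Source V1 fixes V_0 = 10 V.
KCL at each unknown node (sum of currents leaving = 0; resistances in Ω):
  Node 1: (V_1 - 10)/13000 + (V_1 - V_2)/11 + (V_1 - 0)/15 = 0
  Node 2: (V_2 - V_1)/11 + (V_2 - 0)/39 = 0
Collecting terms (coefficients in siemens):
  0.1577·V_1 - 0.09091·V_2 = 0.0007692
  0.1166·V_2 - 0.09091·V_1 = 0
Determinant D = (0.1577)(0.1166) - (-0.09091)(-0.09091) = 0.01011
V_1 = [(0.0007692)(0.1166) - (-0.09091)(0)]/D = 0.008868 V
V_2 = [(0.1577)(0) - (0.0007692)(-0.09091)]/D = 0.006917 V
V_th = V_2 - V_3 = 0.006917 - 0 = 0.006917 V
Step 2 — R_th: zero the source — replace V1 by a short circuit (node 3 merges into node 0) — and find the resistance seen between A (node 2) and B (node 0).
Reduce the network between node 2 (A) and node 0 (B) by series/parallel combination:
  Rp1 = R1 ‖ R3 (parallel, both between nodes 0 and 1) = 1/(1/13000 + 1/15) = 14.98 Ω
  Rs1 = R2 + Rp1 (series, joined only at node 1) = 11 + 14.98 = 25.98 Ω
  Rp2 = R4 ‖ Rs1 (parallel, both between nodes 0 and 2) = 1/(1/39 + 1/25.98) = 15.59 Ω
R_th = 15.59 Ω

Final answer: V_th = 0.006917 V, R_th = 15.59 Ω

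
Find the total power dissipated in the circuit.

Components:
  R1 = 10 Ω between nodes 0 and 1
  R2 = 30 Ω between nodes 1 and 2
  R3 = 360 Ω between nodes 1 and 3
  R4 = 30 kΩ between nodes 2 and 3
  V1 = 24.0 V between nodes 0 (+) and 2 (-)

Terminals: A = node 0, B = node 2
Nodal analysis, taking node 2 as the 0 V reference.
Source V1 fixes V_0 = 24 V.
KCL at each unknown node (sum of currents leaving = 0; resistances in Ω):
  Node 1: (V_1 - 24)/10 + (V_1 - 0)/30 + (V_1 - V_3)/360 = 0
  Node 3: (V_3 - V_1)/360 + (V_3 - 0)/30000 = 0
Collecting terms (coefficients in siemens):
  0.1361·V_1 - 0.002778·V_3 = 2.4
  0.002811·V_3 - 0.002778·V_1 = 0
Determinant D = (0.1361)(0.002811) - (-0.002778)(-0.002778) = 0.0003749
V_1 = [(2.4)(0.002811) - (-0.002778)(0)]/D = 18 V
V_3 = [(0.1361)(0) - (2.4)(-0.002778)]/D = 17.78 V
Power in each resistor, P = (ΔV)²/R:
  P_R1 = (24 - 18)²/10 = 3.605 W
  P_R2 = (18 - 0)²/30 = 10.79 W
  P_R3 = (18 - 17.78)²/360 = 0.0001265 W
  P_R4 = (0 - 17.78)²/30000 = 0.01054 W
P_total = P_R1 + P_R2 + P_R3 + P_R4 = 14.41 W

Final answer: 14.41 W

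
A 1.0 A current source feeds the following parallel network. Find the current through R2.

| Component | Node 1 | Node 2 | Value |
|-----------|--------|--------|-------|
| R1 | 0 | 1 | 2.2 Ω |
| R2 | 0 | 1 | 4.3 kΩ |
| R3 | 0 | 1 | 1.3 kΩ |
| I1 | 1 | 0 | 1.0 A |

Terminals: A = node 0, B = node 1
All resistors sit directly between nodes 0 and 1, so they are in parallel and share one voltage V; the full source current 1 A splits among them.
1/R_par = 1/2.2 + 1/4300 + 1/1300 = 0.4555 S  =>  R_par = 2.195 Ω
V = I × R_par = 1 × 2.195 = 2.195 V
I_R2 = V/R2 = 2.195/4300 = 0.0005105 A

Final answer: 0.0005105 A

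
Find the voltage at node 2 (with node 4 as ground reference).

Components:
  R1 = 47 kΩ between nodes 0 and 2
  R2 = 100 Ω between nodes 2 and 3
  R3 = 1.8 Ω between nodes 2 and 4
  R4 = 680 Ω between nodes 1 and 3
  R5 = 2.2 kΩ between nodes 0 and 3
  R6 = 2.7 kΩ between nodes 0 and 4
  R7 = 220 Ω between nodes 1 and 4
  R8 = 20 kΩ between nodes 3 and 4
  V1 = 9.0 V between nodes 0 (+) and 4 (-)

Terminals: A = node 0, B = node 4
Nodal analysis, taking node 4 as the 0 V reference.
Source V1 fixes V_0 = 9 V.
KCL at each unknown node (sum of currents leaving = 0; resistances in Ω):
  Node 1: (V_1 - V_3)/680 + (V_1 - 0)/220 = 0
  Node 2: (V_2 - 9)/47000 + (V_2 - V_3)/100 + (V_2 - 0)/1.8 = 0
  Node 3: (V_3 - V_2)/100 + (V_3 - V_1)/680 + (V_3 - 9)/2200 + (V_3 - 0)/20000 = 0
Collecting terms (coefficients in siemens):
  0.006016·V_1 - 0.001471·V_3 = 0
  0.5656·V_2 - 0.01·V_3 = 0.0001915
  0.01198·V_3 - 0.001471·V_1 - 0.01·V_2 = 0.004091
Solving these 3 simultaneous equations (Gaussian elimination) gives:
  V_1 = 0.08749 V, V_2 = 0.006667 V, V_3 = 0.3579 V
The requested potential is V_2 = 0.006667 V.

Final answer: V_2 = 0.006667 V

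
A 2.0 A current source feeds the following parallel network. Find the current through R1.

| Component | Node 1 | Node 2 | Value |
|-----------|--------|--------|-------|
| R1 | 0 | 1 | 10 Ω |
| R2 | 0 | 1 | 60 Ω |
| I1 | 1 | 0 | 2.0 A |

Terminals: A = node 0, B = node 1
All resistors sit directly between nodes 0 and 1, so they are in parallel and share one voltage V; the full source current 2 A splits among them.
1/R_par = 1/10 + 1/60 = 0.1167 S  =>  R_par = 8.571 Ω
V = I × R_par = 2 × 8.571 = 17.14 V
I_R1 = V/R1 = 17.14/10 = 1.714 A

Final answer: 1.714 A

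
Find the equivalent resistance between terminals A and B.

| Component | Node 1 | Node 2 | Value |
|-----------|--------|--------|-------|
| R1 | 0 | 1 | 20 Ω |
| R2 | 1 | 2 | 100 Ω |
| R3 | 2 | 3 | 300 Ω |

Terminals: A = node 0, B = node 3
Reduce the network between node 0 (A) and node 3 (B) by series/parallel combination:
  Rs1 = R1 + R2 (series, joined only at node 1) = 20 + 100 = 120 Ω
  Rs2 = R3 + Rs1 (series, joined only at node 2) = 300 + 120 = 420 Ω
R_eq = 420 Ω

Final answer: 420 Ω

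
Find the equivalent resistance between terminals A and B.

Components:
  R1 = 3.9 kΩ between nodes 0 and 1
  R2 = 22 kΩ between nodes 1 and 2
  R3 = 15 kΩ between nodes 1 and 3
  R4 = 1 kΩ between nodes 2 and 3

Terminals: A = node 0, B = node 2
Reduce the network between node 0 (A) and node 2 (B) by series/parallel combination:
  Rs1 = R3 + R4 (series, joined only at node 3) = 15000 + 1000 = 16000 Ω
  Rp1 = R2 ‖ Rs1 (parallel, both between nodes 1 and 2) = 1/(1/22000 + 1/16000) = 9263 Ω
  Rs2 = R1 + Rp1 (series, joined only at node 1) = 3900 + 9263 = 13160 Ω
R_eq = 13.16 kΩ

Final answer: 13.16 kΩ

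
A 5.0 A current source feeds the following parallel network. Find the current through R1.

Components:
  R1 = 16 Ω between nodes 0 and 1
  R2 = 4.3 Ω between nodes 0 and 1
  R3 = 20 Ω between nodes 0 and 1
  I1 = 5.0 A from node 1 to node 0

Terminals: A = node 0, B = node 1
All resistors sit directly between nodes 0 and 1, so they are in parallel and share one voltage V; the full source current 5 A splits among them.
1/R_par = 1/16 + 1/4.3 + 1/20 = 0.3451 S  =>  R_par = 2.898 Ω
V = I × R_par = 5 × 2.898 = 14.49 V
I_R1 = V/R1 = 14.49/16 = 0.9056 A

Final answer: 0.9056 A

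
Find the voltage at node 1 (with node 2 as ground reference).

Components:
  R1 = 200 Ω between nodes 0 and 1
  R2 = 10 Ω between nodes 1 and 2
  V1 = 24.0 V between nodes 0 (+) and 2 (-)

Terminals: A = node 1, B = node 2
Nodal analysis, taking node 2 as the 0 V reference.
Source V1 fixes V_0 = 24 V.
KCL at each unknown node (sum of currents leaving = 0; resistances in Ω):
  Node 1: (V_1 - 24)/200 + (V_1 - 0)/10 = 0
Collecting terms: 0.105 × V_1 = 0.12  =>  V_1 = 1.143 V
The requested potential is V_1 = 1.143 V.

Final answer: V_1 = 1.143 V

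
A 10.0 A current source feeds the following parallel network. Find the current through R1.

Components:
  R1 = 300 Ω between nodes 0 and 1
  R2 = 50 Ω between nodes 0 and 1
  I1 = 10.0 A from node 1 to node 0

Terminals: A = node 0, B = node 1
All resistors sit directly between nodes 0 and 1, so they are in parallel and share one voltage V; the full source current 10 A splits among them.
1/R_par = 1/300 + 1/50 = 0.02333 S  =>  R_par = 42.86 Ω
V = I × R_par = 10 × 42.86 = 428.6 V
I_R1 = V/R1 = 428.6/300 = 1.429 A

Final answer: 1.429 A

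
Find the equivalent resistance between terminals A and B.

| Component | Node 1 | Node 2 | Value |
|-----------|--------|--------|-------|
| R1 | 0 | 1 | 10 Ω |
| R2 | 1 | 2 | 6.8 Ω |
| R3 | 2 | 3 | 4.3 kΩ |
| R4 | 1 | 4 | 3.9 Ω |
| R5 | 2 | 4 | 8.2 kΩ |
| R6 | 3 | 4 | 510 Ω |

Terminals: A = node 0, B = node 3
The network is not a plain series/parallel combination. Inject a 1 A test current into terminal A (node 0) and return it from terminal B (node 3); then R_eq = V_A / (1 A).
Nodal analysis, taking node 3 as the 0 V reference.
Current source I_test pushes 1 A into node 0 and draws it out of node 3.
KCL at each unknown node (sum of currents leaving = 0; resistances in Ω):
  Node 0: (V_0 - V_1)/10 - 1 = 0
  Node 1: (V_1 - V_0)/10 + (V_1 - V_2)/6.8 + (V_1 - V_4)/3.9 = 0
  Node 2: (V_2 - V_1)/6.8 + (V_2 - 0)/4300 + (V_2 - V_4)/8200 = 0
  Node 4: (V_4 - V_1)/3.9 + (V_4 - V_2)/8200 + (V_4 - 0)/510 = 0
Collecting terms (coefficients in siemens):
  0.1·V_0 - 0.1·V_1 = 1
  0.5035·V_1 - 0.1·V_0 - 0.1471·V_2 - 0.2564·V_4 = 0
  0.1474·V_2 - 0.1471·V_1 - 0.000122·V_4 = 0
  0.2585·V_4 - 0.2564·V_1 - 0.000122·V_2 = 0
Solving these 4 simultaneous equations (Gaussian elimination) gives:
  V_0 = 469.1 V, V_1 = 459.1 V, V_2 = 458.4 V, V_4 = 455.6 V
R_eq = V_0 / 1 A = 469.1 Ω

Final answer: 469.1 Ω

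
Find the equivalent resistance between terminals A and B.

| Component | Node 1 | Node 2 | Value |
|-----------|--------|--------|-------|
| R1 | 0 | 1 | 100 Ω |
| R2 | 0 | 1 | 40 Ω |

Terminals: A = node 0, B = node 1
Reduce the network between node 0 (A) and node 1 (B) by series/parallel combination:
  Rp1 = R1 ‖ R2 (parallel, both between nodes 0 and 1) = 1/(1/100 + 1/40) = 28.57 Ω
R_eq = 28.57 Ω

Final answer: 28.57 Ω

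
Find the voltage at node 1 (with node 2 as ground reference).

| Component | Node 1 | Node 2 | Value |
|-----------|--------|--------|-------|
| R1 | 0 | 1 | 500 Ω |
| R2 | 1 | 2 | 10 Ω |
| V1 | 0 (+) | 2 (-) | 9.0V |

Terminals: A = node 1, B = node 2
Nodal analysis, taking node 2 as the 0 V reference.
Source V1 fixes V_0 = 9 V.
KCL at each unknown node (sum of currents leaving = 0; resistances in Ω):
  Node 1: (V_1 - 9)/500 + (V_1 - 0)/10 = 0
Collecting terms: 0.102 × V_1 = 0.018  =>  V_1 = 0.1765 V
The requested potential is V_1 = 0.1765 V.

Final answer: V_1 = 0.1765 V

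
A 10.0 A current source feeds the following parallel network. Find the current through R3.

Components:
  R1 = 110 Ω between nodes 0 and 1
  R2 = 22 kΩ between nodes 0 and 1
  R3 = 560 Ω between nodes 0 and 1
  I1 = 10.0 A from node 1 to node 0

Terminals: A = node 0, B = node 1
All resistors sit directly between nodes 0 and 1, so they are in parallel and share one voltage V; the full source current 10 A splits among them.
1/R_par = 1/110 + 1/22000 + 1/560 = 0.01092 S  =>  R_par = 91.56 Ω
V = I × R_par = 10 × 91.56 = 915.6 V
I_R3 = V/R3 = 915.6/560 = 1.635 A

Final answer: 1.635 A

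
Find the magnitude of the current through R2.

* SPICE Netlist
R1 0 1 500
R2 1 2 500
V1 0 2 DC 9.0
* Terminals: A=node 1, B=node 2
Nodal analysis, taking node 2 as the 0 V reference.
Source V1 fixes V_0 = 9 V.
KCL at each unknown node (sum of currents leaving = 0; resistances in Ω):
  Node 1: (V_1 - 9)/500 + (V_1 - 0)/500 = 0
Collecting terms: 0.004 × V_1 = 0.018  =>  V_1 = 4.5 V
I_R2 = (V_1 - V_2)/R2 = (4.5 - 0)/500 = 0.009 A
|I_R2| = 0.009 A

Final answer: |I_R2| = 0.009 A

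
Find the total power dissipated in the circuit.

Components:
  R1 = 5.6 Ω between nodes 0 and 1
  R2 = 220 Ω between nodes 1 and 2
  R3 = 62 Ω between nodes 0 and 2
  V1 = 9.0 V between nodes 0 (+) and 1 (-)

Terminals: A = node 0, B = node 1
Nodal analysis, taking node 1 as the 0 V reference.
Source V1 fixes V_0 = 9 V.
KCL at each unknown node (sum of currents leaving = 0; resistances in Ω):
  Node 2: (V_2 - 0)/220 + (V_2 - 9)/62 = 0
Collecting terms: 0.02067 × V_2 = 0.1452  =>  V_2 = 7.021 V
Power in each resistor, P = (ΔV)²/R:
  P_R1 = (9 - 0)²/5.6 = 14.46 W
  P_R2 = (0 - 7.021)²/220 = 0.2241 W
  P_R3 = (9 - 7.021)²/62 = 0.06315 W
P_total = P_R1 + P_R2 + P_R3 = 14.75 W

Final answer: 14.75 W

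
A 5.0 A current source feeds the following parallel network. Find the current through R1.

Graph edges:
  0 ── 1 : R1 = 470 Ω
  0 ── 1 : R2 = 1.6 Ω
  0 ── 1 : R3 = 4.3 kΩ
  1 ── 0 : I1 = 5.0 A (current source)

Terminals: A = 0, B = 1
All resistors sit directly between nodes 0 and 1, so they are in parallel and share one voltage V; the full source current 5 A splits among them.
1/R_par = 1/470 + 1/1.6 + 1/4300 = 0.6274 S  =>  R_par = 1.594 Ω
V = I × R_par = 5 × 1.594 = 7.97 V
I_R1 = V/R1 = 7.97/470 = 0.01696 A

Final answer: 0.01696 A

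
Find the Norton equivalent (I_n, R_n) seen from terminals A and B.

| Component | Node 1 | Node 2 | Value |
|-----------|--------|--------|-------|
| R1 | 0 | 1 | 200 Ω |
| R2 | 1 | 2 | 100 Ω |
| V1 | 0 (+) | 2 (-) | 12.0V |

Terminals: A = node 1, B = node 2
Find the Thévenin equivalent first; then I_n = V_th/R_th and R_n = R_th.
Step 1 — V_th is the open-circuit voltage V_A - V_B (nothing connected across the terminals).
Nodal analysis, taking node 2 as the 0 V reference.
Source V1 fixes V_0 = 12 V.
KCL at each unknown node (sum of currents leaving = 0; resistances in Ω):
  Node 1: (V_1 - 12)/200 + (V_1 - 0)/100 = 0
Collecting terms: 0.015 × V_1 = 0.06  =>  V_1 = 4 V
V_th = V_1 - V_2 = 4 - 0 = 4 V
Step 2 — R_th: zero the source — replace V1 by a short circuit (node 2 merges into node 0) — and find the resistance seen between A (node 1) and B (node 0).
Reduce the network between node 1 (A) and node 0 (B) by series/parallel combination:
  Rp1 = R1 ‖ R2 (parallel, both between nodes 0 and 1) = 1/(1/200 + 1/100) = 66.67 Ω
R_th = 66.67 Ω
I_n = V_th/R_th = 4/66.67 = 0.06 A, and R_n = R_th = 66.67 Ω

Final answer: I_n = 0.06 A, R_n = 66.67 Ω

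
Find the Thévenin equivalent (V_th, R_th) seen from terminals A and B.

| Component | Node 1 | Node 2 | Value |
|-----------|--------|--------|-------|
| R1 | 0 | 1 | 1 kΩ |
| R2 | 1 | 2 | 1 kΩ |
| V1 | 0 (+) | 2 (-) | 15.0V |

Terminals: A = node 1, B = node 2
Step 1 — V_th is the open-circuit voltage V_A - V_B (nothing connected across the terminals).
Nodal analysis, taking node 2 as the 0 V reference.
Source V1 fixes V_0 = 15 V.
KCL at each unknown node (sum of currents leaving = 0; resistances in Ω):
  Node 1: (V_1 - 15)/1000 + (V_1 - 0)/1000 = 0
Collecting terms: 0.002 × V_1 = 0.015  =>  V_1 = 7.5 V
V_th = V_1 - V_2 = 7.5 - 0 = 7.5 V
Step 2 — R_th: zero the source — replace V1 by a short circuit (node 2 merges into node 0) — and find the resistance seen between A (node 1) and B (node 0).
Reduce the network between node 1 (A) and node 0 (B) by series/parallel combination:
  Rp1 = R1 ‖ R2 (parallel, both between nodes 0 and 1) = 1/(1/1000 + 1/1000) = 500 Ω
R_th = 500 Ω

Final answer: V_th = 7.5 V, R_th = 500 Ω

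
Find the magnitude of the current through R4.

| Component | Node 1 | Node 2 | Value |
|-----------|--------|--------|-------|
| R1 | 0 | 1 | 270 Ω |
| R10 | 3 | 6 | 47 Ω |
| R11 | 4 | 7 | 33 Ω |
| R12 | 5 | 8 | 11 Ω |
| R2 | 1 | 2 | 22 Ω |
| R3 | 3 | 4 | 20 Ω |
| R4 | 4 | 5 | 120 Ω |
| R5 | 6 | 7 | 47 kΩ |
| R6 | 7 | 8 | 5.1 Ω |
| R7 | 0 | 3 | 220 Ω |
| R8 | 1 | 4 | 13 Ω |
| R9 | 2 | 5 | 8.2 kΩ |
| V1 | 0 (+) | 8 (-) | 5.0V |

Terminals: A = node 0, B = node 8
Nodal analysis, taking node 8 as the 0 V reference.
Source V1 fixes V_0 = 5 V.
KCL at each unknown node (sum of currents leaving = 0; resistances in Ω):
  Node 1: (V_1 - 5)/270 + (V_1 - V_2)/22 + (V_1 - V_4)/13 = 0
  Node 2: (V_2 - V_1)/22 + (V_2 - V_5)/8200 = 0
  Node 3: (V_3 - V_4)/20 + (V_3 - 5)/220 + (V_3 - V_6)/47 = 0
  Node 4: (V_4 - V_3)/20 + (V_4 - V_5)/120 + (V_4 - V_1)/13 + (V_4 - V_7)/33 = 0
  Node 5: (V_5 - V_4)/120 + (V_5 - V_2)/8200 + (V_5 - 0)/11 = 0
  Node 6: (V_6 - V_7)/47000 + (V_6 - V_3)/47 = 0
  Node 7: (V_7 - V_6)/47000 + (V_7 - 0)/5.1 + (V_7 - V_4)/33 = 0
Collecting terms (coefficients in siemens):
  0.1261·V_1 - 0.04545·V_2 - 0.07692·V_4 = 0.01852
  0.04558·V_2 - 0.04545·V_1 - 0.000122·V_5 = 0
  0.07582·V_3 - 0.05·V_4 - 0.02128·V_6 = 0.02273
  0.1656·V_4 - 0.07692·V_1 - 0.05·V_3 - 0.008333·V_5 - 0.0303·V_7 = 0
  0.09936·V_5 - 0.000122·V_2 - 0.008333·V_4 = 0
  0.0213·V_6 - 0.02128·V_3 - 0.00002128·V_7 = 0
  0.2264·V_7 - 0.0303·V_4 - 0.00002128·V_6 = 0
Solving these 7 simultaneous equations (Gaussian elimination) gives:
  V_1 = 1.109 V, V_2 = 1.106 V, V_3 = 1.262 V, V_4 = 0.9229 V
  V_5 = 0.07875 V, V_6 = 1.261 V, V_7 = 0.1236 V
I_R4 = (V_4 - V_5)/R4 = (0.9229 - 0.07875)/120 = 0.007034 A
|I_R4| = 0.007034 A

Final answer: |I_R4| = 0.007034 A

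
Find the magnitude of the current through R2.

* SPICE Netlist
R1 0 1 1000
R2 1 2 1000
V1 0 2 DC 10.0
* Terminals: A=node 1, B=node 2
Nodal analysis, taking node 2 as the 0 V reference.
Source V1 fixes V_0 = 10 V.
KCL at each unknown node (sum of currents leaving = 0; resistances in Ω):
  Node 1: (V_1 - 10)/1000 + (V_1 - 0)/1000 = 0
Collecting terms: 0.002 × V_1 = 0.01  =>  V_1 = 5 V
I_R2 = (V_1 - V_2)/R2 = (5 - 0)/1000 = 0.005 A
|I_R2| = 0.005 A

Final answer: |I_R2| = 0.005 A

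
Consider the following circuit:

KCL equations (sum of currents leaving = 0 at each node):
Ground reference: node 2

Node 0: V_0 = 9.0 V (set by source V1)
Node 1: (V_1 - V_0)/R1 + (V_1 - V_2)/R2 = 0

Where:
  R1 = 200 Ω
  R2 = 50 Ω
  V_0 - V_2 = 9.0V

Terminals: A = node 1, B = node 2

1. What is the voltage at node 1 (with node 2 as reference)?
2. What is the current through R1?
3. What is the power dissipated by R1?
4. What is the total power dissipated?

Nodal analysis, taking node 2 as the 0 V reference.
Source V1 fixes V_0 = 9 V.
KCL at each unknown node (sum of currents leaving = 0; resistances in Ω):
  Node 1: (V_1 - 9)/200 + (V_1 - 0)/50 = 0
Collecting terms: 0.025 × V_1 = 0.045  =>  V_1 = 1.8 V
Part 1:
  Read off the nodal solution: V_1 = 1.8 V
Part 2:
  I_R1 = (V_0 - V_1)/R1 = (9 - 1.8)/200 = 0.036 A
  Magnitude: I_R1 = 0.036 A
Part 3:
  I_R1 = (V_0 - V_1)/R1 = (9 - 1.8)/200 = 0.036 A
  P_R1 = I_R1² × R1 = (0.036)² × 200 = 0.2592 W
Part 4:
  Power in each resistor, P = (ΔV)²/R:
    P_R1 = (9 - 1.8)²/200 = 0.2592 W
    P_R2 = (1.8 - 0)²/50 = 0.0648 W
  P_total = P_R1 + P_R2 = 0.324 W

Final answers:
1. V_1 = 1.8 V
2. I_R1 = 0.036 A
3. P_R1 = 0.2592 W
4. P_total = 0.324 W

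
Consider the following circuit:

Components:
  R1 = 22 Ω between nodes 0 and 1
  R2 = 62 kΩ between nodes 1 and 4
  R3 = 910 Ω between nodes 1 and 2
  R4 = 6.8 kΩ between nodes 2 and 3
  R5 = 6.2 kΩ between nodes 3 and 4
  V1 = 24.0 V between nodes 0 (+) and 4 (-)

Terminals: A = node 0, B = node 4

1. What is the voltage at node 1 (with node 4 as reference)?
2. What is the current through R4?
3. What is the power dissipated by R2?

Nodal analysis, taking node 4 as the 0 V reference.
Source V1 fixes V_0 = 24 V.
KCL at each unknown node (sum of currents leaving = 0; resistances in Ω):
  Node 1: (V_1 - 24)/22 + (V_1 - 0)/62000 + (V_1 - V_2)/910 = 0
  Node 2: (V_2 - V_1)/910 + (V_2 - V_3)/6800 = 0
  Node 3: (V_3 - V_2)/6800 + (V_3 - 0)/6200 = 0
Collecting terms (coefficients in siemens):
  0.04657·V_1 - 0.001099·V_2 = 1.091
  0.001246·V_2 - 0.001099·V_1 - 0.0001471·V_3 = 0
  0.0003083·V_3 - 0.0001471·V_2 = 0
Solving these 3 simultaneous equations (Gaussian elimination) gives:
  V_1 = 23.95 V, V_2 = 22.39 V, V_3 = 10.68 V
Part 1:
  Read off the nodal solution: V_1 = 23.95 V
Part 2:
  I_R4 = (V_2 - V_3)/R4 = (22.39 - 10.68)/6800 = 0.001722 A
  Magnitude: I_R4 = 0.001722 A
Part 3:
  I_R2 = (V_1 - V_4)/R2 = (23.95 - 0)/62000 = 0.0003863 A
  P_R2 = I_R2² × R2 = (0.0003863)² × 62000 = 0.009254 W

Final answers:
1. V_1 = 23.95 V
2. I_R4 = 0.001722 A
3. P_R2 = 0.009254 W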